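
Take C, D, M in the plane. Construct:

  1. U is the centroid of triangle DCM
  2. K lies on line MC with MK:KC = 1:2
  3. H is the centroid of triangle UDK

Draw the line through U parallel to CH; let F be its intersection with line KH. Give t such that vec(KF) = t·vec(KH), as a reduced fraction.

t = 7/8

Work in coordinates with C = (0, 0), D = (1, 0), M = (0, 1).
1. U is the centroid of triangle DCM ⇒ U = (1/3, 1/3)
2. K lies on line MC with MK:KC = 1:2 ⇒ K = (0, 2/3)
3. H is the centroid of triangle UDK ⇒ H = (4/9, 1/3)
through U parallel to CH: direction (4/9, 1/3); meets KH at F = (7/18, 3/8)
F = K + t·(H−K) with t = 7/8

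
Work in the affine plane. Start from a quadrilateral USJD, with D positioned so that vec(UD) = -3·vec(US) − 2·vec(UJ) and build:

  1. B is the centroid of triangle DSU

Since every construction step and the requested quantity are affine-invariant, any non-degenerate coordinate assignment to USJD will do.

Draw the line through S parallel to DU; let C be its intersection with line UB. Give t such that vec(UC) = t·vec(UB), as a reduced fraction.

t = 3

Set U = (0, 0), S = (1, 0), J = (0, 1), D = (-3, -2); any affine frame gives the same invariant.
1. B is the centroid of triangle DSU ⇒ B = (-2/3, -2/3)
through S parallel to DU: direction (3, 2); meets UB at C = (-2, -2)
C = U + t·(B−U) with t = 3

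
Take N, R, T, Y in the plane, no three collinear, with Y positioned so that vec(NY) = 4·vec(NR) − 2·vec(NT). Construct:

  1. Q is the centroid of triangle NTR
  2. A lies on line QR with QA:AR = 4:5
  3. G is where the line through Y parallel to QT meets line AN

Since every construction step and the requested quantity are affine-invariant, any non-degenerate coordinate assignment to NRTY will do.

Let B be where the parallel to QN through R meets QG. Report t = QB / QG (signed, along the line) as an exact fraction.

Assign N = (0, 0), R = (1, 0), T = (0, 1), Y = (4, -2) — the answer is frame-independent, so this choice is without loss of generality.
1. Q is the centroid of triangle NTR ⇒ Q = (1/3, 1/3)
2. A lies on line QR with QA:AR = 4:5 ⇒ A = (17/27, 5/27)
3. G is where the line through Y parallel to QT meets line AN ⇒ G = (34/13, 10/13)
through R parallel to QN: direction (-1/3, -1/3); meets QG at B = (113/72, 41/72)
B = Q + t·(G−Q) with t = 13/24

t = 13/24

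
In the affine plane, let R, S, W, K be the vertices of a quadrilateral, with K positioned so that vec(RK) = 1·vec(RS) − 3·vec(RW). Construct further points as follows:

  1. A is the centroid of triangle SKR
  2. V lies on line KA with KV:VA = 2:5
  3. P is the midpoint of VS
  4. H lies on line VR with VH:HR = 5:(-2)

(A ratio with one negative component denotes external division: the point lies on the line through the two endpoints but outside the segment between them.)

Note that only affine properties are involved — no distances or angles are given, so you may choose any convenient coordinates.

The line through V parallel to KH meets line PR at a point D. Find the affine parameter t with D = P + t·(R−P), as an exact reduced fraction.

Choose coordinates R = (0, 0), S = (1, 0), W = (0, 1), K = (1, -3).
1. A is the centroid of triangle SKR ⇒ A = (2/3, -1)
2. V lies on line KA with KV:VA = 2:5 ⇒ V = (19/21, -17/7)
3. P is the midpoint of VS ⇒ P = (20/21, -17/14)
4. H lies on line VR with VH:HR = 5:(-2) ⇒ H = (-38/63, 34/21)
through V parallel to KH: direction (-101/63, 97/21); meets PR at D = (80/721, -102/721)
D = P + t·(R−P) with t = 91/103

t = 91/103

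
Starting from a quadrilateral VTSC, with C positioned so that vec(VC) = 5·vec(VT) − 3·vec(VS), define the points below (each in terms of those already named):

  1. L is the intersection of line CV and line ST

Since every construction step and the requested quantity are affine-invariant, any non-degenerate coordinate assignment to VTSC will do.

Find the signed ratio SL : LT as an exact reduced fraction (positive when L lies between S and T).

SL:LT = -5/3

Assign V = (0, 0), T = (1, 0), S = (0, 1), C = (5, -3) — the answer is frame-independent, so this choice is without loss of generality.
1. L is the intersection of line CV and line ST ⇒ L = (5/2, -3/2)
L = S + t·(T−S) with t = 5/2, so SL:LT = t:(1−t) = 5/2:-3/2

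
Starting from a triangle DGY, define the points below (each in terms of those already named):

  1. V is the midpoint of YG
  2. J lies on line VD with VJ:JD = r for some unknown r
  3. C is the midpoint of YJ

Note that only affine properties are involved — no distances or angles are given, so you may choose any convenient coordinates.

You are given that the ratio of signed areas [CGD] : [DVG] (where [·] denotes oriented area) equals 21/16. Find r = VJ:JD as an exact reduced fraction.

r = 3/5

Work in coordinates with D = (0, 0), G = (1, 0), Y = (0, 1).
1. V is the midpoint of YG ⇒ V = (1/2, 1/2)
2. With VJ:JD = r, write λ = r/(r+1) so J = V + λ·(D−V); J is affine-linear in λ
3. C is the midpoint of YJ ⇒ C is an affine combination of earlier points and hence also affine-linear in λ
Every point depending on J is an affine combination of J and λ-independent points, so each such coordinate is linear in λ; the λ² term in each signed area is a multiple of (D−V)×(D−V) = 0, so 2·[CGD] and 2·[DVG] are each linear in λ. Evaluating at λ=0 and λ=1:
  2·[CGD] = 1/4·λ − 3/4,   2·[DVG] = -1/2
So [CGD]:[DVG] = (1/4·λ − 3/4) / (-1/2). Setting this equal to 21/16:
  1/4·λ − 3/4 = 21/16·(-1/2)  ⇒  λ = 3/8
Then r = λ/(1−λ) = (3/8)/(5/8) = 3/5. Check: with r = 3/5, J = (5/16, 5/16) and [CGD]:[DVG] = 21/16 as required.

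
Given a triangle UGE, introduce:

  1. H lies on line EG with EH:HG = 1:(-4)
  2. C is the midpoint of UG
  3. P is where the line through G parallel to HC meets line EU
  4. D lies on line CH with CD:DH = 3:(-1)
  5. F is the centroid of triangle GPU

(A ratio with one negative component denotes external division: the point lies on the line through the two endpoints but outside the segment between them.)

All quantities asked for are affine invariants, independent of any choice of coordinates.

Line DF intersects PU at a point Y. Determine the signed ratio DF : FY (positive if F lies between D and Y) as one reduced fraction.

DF:FY = -13/4

Set U = (0, 0), G = (1, 0), E = (0, 1); any affine frame gives the same invariant.
1. H lies on line EG with EH:HG = 1:(-4) ⇒ H = (-1/3, 4/3)
2. C is the midpoint of UG ⇒ C = (1/2, 0)
3. P is where the line through G parallel to HC meets line EU ⇒ P = (0, 8/5)
4. D lies on line CH with CD:DH = 3:(-1) ⇒ D = (-3/4, 2)
5. F is the centroid of triangle GPU ⇒ F = (1/3, 8/15)
line DF meets PU at Y = (0, 64/65)
F = D + t·(Y−D) with t = 13/9, so DF:FY = 13/9:-4/9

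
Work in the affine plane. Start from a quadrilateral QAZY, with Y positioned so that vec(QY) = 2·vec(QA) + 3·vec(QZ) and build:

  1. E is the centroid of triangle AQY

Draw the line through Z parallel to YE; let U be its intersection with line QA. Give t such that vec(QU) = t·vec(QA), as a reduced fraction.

t = -1/2

Assign Q = (0, 0), A = (1, 0), Z = (0, 1), Y = (2, 3) — the answer is frame-independent, so this choice is without loss of generality.
1. E is the centroid of triangle AQY ⇒ E = (1, 1)
through Z parallel to YE: direction (-1, -2); meets QA at U = (-1/2, 0)
U = Q + t·(A−Q) with t = -1/2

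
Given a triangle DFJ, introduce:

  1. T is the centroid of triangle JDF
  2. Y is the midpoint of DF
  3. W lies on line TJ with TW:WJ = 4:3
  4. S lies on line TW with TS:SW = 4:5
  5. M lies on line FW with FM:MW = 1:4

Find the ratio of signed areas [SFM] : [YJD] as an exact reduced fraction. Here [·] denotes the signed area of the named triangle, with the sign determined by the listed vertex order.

Assign D = (0, 0), F = (1, 0), J = (0, 1) — the answer is frame-independent, so this choice is without loss of generality.
1. T is the centroid of triangle JDF ⇒ T = (1/3, 1/3)
2. Y is the midpoint of DF ⇒ Y = (1/2, 0)
3. W lies on line TJ with TW:WJ = 4:3 ⇒ W = (1/7, 5/7)
4. S lies on line TW with TS:SW = 4:5 ⇒ S = (47/189, 95/189)
5. M lies on line FW with FM:MW = 1:4 ⇒ M = (29/35, 1/7)
2·[SFM] = 4/189, 2·[YJD] = 1/2
[SFM]:[YJD] = 4/189:1/2 = 8/189

[SFM]:[YJD] = 8/189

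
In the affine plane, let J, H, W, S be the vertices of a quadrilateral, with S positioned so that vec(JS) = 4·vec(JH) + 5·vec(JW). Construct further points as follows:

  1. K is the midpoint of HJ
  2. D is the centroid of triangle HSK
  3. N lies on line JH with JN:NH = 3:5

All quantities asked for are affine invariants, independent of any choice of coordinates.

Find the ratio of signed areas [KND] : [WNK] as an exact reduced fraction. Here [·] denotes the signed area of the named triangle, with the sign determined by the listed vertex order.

[KND]:[WNK] = -5/3

Work in coordinates with J = (0, 0), H = (1, 0), W = (0, 1), S = (4, 5).
1. K is the midpoint of HJ ⇒ K = (1/2, 0)
2. D is the centroid of triangle HSK ⇒ D = (11/6, 5/3)
3. N lies on line JH with JN:NH = 3:5 ⇒ N = (3/8, 0)
2·[KND] = -5/24, 2·[WNK] = 1/8
[KND]:[WNK] = -5/24:1/8 = -5/3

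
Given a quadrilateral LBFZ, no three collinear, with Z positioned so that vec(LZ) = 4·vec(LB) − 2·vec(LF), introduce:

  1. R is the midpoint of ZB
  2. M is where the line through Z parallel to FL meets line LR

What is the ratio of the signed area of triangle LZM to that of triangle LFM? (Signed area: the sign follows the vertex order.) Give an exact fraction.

Work in coordinates with L = (0, 0), B = (1, 0), F = (0, 1), Z = (4, -2).
1. R is the midpoint of ZB ⇒ R = (5/2, -1)
2. M is where the line through Z parallel to FL meets line LR ⇒ M = (4, -8/5)
2·[LZM] = 8/5, 2·[LFM] = -4
[LZM]:[LFM] = 8/5:-4 = -2/5

[LZM]:[LFM] = -2/5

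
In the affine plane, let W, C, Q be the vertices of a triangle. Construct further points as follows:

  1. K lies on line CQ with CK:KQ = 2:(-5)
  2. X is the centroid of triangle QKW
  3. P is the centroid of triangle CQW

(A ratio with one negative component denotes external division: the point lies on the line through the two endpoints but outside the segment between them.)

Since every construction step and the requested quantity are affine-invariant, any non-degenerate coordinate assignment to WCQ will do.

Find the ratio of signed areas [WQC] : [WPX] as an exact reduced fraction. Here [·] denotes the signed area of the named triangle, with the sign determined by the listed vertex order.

[WQC]:[WPX] = 27/4

Work in coordinates with W = (0, 0), C = (1, 0), Q = (0, 1).
1. K lies on line CQ with CK:KQ = 2:(-5) ⇒ K = (5/3, -2/3)
2. X is the centroid of triangle QKW ⇒ X = (5/9, 1/9)
3. P is the centroid of triangle CQW ⇒ P = (1/3, 1/3)
2·[WQC] = -1, 2·[WPX] = -4/27
[WQC]:[WPX] = -1:-4/27 = 27/4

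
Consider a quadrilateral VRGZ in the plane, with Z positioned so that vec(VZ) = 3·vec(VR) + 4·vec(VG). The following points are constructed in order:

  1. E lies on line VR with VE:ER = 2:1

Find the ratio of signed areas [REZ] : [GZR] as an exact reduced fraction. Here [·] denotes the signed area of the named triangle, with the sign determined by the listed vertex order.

Set V = (0, 0), R = (1, 0), G = (0, 1), Z = (3, 4); any affine frame gives the same invariant.
1. E lies on line VR with VE:ER = 2:1 ⇒ E = (2/3, 0)
2·[REZ] = -4/3, 2·[GZR] = -6
[REZ]:[GZR] = -4/3:-6 = 2/9

[REZ]:[GZR] = 2/9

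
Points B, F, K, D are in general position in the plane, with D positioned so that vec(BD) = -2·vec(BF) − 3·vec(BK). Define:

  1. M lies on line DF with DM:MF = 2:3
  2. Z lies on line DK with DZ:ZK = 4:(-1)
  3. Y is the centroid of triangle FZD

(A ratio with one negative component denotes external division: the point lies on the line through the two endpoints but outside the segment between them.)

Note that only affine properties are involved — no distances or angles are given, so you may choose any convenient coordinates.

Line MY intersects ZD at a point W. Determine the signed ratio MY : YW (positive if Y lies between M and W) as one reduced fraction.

Work in coordinates with B = (0, 0), F = (1, 0), K = (0, 1), D = (-2, -3).
1. M lies on line DF with DM:MF = 2:3 ⇒ M = (-4/5, -9/5)
2. Z lies on line DK with DZ:ZK = 4:(-1) ⇒ Z = (2/3, 7/3)
3. Y is the centroid of triangle FZD ⇒ Y = (-1/9, -2/9)
line MY meets ZD at W = (10/3, 23/3)
Y = M + t·(W−M) with t = 1/6, so MY:YW = 1/6:5/6

MY:YW = 1/5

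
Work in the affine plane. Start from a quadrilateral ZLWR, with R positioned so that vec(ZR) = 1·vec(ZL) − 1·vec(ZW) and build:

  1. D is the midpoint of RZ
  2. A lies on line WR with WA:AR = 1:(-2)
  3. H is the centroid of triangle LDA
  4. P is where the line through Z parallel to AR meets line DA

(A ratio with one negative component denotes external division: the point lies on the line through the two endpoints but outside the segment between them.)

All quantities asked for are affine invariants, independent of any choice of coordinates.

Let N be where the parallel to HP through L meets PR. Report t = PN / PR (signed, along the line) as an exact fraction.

Set Z = (0, 0), L = (1, 0), W = (0, 1), R = (1, -1); any affine frame gives the same invariant.
1. D is the midpoint of RZ ⇒ D = (1/2, -1/2)
2. A lies on line WR with WA:AR = 1:(-2) ⇒ A = (-1, 3)
3. H is the centroid of triangle LDA ⇒ H = (1/6, 5/6)
4. P is where the line through Z parallel to AR meets line DA ⇒ P = (2, -4)
through L parallel to HP: direction (11/6, -29/6); meets PR at N = (-7/4, 29/4)
N = P + t·(R−P) with t = 15/4

t = 15/4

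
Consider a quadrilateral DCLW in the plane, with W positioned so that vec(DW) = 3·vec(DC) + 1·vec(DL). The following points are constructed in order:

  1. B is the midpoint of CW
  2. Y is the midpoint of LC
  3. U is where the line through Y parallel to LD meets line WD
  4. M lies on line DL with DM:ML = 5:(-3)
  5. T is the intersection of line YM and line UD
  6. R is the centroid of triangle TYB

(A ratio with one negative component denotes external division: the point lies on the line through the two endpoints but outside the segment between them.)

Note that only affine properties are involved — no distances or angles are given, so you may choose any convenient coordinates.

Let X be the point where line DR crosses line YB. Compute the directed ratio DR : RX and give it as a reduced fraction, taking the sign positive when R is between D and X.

DR:RX = 31/8

Set D = (0, 0), C = (1, 0), L = (0, 1), W = (3, 1); any affine frame gives the same invariant.
1. B is the midpoint of CW ⇒ B = (2, 1/2)
2. Y is the midpoint of LC ⇒ Y = (1/2, 1/2)
3. U is where the line through Y parallel to LD meets line WD ⇒ U = (1/2, 1/6)
4. M lies on line DL with DM:ML = 5:(-3) ⇒ M = (0, 5/2)
5. T is the intersection of line YM and line UD ⇒ T = (15/26, 5/26)
6. R is the centroid of triangle TYB ⇒ R = (40/39, 31/78)
line DR meets YB at X = (40/31, 1/2)
R = D + t·(X−D) with t = 31/39, so DR:RX = 31/39:8/39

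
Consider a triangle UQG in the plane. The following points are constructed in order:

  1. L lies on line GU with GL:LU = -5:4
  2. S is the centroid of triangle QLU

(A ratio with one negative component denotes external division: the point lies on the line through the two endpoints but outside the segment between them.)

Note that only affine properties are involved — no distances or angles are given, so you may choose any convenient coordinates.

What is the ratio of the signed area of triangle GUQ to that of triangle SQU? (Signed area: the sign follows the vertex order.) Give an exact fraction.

Work in coordinates with U = (0, 0), Q = (1, 0), G = (0, 1).
1. L lies on line GU with GL:LU = -5:4 ⇒ L = (0, -4)
2. S is the centroid of triangle QLU ⇒ S = (1/3, -4/3)
2·[GUQ] = 1, 2·[SQU] = 4/3
[GUQ]:[SQU] = 1:4/3 = 3/4

[GUQ]:[SQU] = 3/4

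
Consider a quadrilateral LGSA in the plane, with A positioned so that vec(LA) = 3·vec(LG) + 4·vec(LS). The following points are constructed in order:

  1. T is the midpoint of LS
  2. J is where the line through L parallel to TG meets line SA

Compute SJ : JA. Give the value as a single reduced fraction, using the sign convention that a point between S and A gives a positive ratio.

Work in coordinates with L = (0, 0), G = (1, 0), S = (0, 1), A = (3, 4).
1. T is the midpoint of LS ⇒ T = (0, 1/2)
2. J is where the line through L parallel to TG meets line SA ⇒ J = (-2/3, 1/3)
J = S + t·(A−S) with t = -2/9, so SJ:JA = t:(1−t) = -2/9:11/9

SJ:JA = -2/11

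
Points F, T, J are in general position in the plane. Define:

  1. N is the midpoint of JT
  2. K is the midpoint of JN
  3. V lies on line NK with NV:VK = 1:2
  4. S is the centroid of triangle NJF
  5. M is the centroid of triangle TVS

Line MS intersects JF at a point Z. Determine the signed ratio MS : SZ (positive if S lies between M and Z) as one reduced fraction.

MS:SZ = 13/6

Set F = (0, 0), T = (1, 0), J = (0, 1); any affine frame gives the same invariant.
1. N is the midpoint of JT ⇒ N = (1/2, 1/2)
2. K is the midpoint of JN ⇒ K = (1/4, 3/4)
3. V lies on line NK with NV:VK = 1:2 ⇒ V = (5/12, 7/12)
4. S is the centroid of triangle NJF ⇒ S = (1/6, 1/2)
5. M is the centroid of triangle TVS ⇒ M = (19/36, 13/36)
line MS meets JF at Z = (0, 22/39)
S = M + t·(Z−M) with t = 13/19, so MS:SZ = 13/19:6/19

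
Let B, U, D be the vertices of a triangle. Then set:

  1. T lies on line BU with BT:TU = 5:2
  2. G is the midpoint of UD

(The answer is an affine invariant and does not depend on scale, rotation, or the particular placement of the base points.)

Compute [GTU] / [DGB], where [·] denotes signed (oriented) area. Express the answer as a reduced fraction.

[GTU]:[DGB] = -2/7

Work in coordinates with B = (0, 0), U = (1, 0), D = (0, 1).
1. T lies on line BU with BT:TU = 5:2 ⇒ T = (5/7, 0)
2. G is the midpoint of UD ⇒ G = (1/2, 1/2)
2·[GTU] = 1/7, 2·[DGB] = -1/2
[GTU]:[DGB] = 1/7:-1/2 = -2/7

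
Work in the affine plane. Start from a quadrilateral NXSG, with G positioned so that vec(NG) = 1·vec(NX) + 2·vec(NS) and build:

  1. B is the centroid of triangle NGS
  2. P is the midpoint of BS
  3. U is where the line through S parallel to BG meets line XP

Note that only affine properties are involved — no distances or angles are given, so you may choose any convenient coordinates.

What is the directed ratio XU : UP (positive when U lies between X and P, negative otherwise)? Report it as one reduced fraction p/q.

Set N = (0, 0), X = (1, 0), S = (0, 1), G = (1, 2); any affine frame gives the same invariant.
1. B is the centroid of triangle NGS ⇒ B = (1/3, 1)
2. P is the midpoint of BS ⇒ P = (1/6, 1)
3. U is where the line through S parallel to BG meets line XP ⇒ U = (2/27, 10/9)
U = X + t·(P−X) with t = 10/9, so XU:UP = t:(1−t) = 10/9:-1/9

XU:UP = -10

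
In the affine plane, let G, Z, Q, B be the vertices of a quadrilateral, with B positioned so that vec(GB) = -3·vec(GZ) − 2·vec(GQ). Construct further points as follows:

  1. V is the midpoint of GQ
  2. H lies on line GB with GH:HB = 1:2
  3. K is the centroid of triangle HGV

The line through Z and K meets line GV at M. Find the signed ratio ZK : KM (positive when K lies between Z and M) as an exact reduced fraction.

ZK:KM = -4

Set G = (0, 0), Z = (1, 0), Q = (0, 1), B = (-3, -2); any affine frame gives the same invariant.
1. V is the midpoint of GQ ⇒ V = (0, 1/2)
2. H lies on line GB with GH:HB = 1:2 ⇒ H = (-1, -2/3)
3. K is the centroid of triangle HGV ⇒ K = (-1/3, -1/18)
line ZK meets GV at M = (0, -1/24)
K = Z + t·(M−Z) with t = 4/3, so ZK:KM = 4/3:-1/3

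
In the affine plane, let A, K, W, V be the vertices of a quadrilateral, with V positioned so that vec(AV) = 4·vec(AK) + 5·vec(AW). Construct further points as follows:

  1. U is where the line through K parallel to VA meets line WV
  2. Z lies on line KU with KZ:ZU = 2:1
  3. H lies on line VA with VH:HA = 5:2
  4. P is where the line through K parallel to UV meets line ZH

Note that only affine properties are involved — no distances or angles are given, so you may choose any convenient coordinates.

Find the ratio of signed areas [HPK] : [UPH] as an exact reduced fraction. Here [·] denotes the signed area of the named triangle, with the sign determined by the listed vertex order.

Choose coordinates A = (0, 0), K = (1, 0), W = (0, 1), V = (4, 5).
1. U is where the line through K parallel to VA meets line WV ⇒ U = (9, 10)
2. Z lies on line KU with KZ:ZU = 2:1 ⇒ Z = (19/3, 20/3)
3. H lies on line VA with VH:HA = 5:2 ⇒ H = (8/7, 10/7)
4. P is where the line through K parallel to UV meets line ZH ⇒ P = (-139, -140)
2·[HPK] = 180, 2·[UPH] = 90
[HPK]:[UPH] = 180:90 = 2

[HPK]:[UPH] = 2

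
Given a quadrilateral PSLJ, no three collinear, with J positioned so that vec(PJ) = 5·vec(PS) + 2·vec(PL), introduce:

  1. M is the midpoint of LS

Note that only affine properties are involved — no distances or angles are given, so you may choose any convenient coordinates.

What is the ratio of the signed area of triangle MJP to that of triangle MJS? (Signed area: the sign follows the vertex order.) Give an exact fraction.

Work in coordinates with P = (0, 0), S = (1, 0), L = (0, 1), J = (5, 2).
1. M is the midpoint of LS ⇒ M = (1/2, 1/2)
2·[MJP] = -3/2, 2·[MJS] = -3
[MJP]:[MJS] = -3/2:-3 = 1/2

[MJP]:[MJS] = 1/2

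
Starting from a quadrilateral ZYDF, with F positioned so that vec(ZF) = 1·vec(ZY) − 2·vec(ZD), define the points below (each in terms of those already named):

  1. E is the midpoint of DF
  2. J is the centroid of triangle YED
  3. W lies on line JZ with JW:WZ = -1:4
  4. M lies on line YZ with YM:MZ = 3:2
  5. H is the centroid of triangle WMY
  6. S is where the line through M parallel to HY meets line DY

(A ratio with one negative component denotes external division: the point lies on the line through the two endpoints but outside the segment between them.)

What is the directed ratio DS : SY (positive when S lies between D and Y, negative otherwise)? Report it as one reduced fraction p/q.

Assign Z = (0, 0), Y = (1, 0), D = (0, 1), F = (1, -2) — the answer is frame-independent, so this choice is without loss of generality.
1. E is the midpoint of DF ⇒ E = (1/2, -1/2)
2. J is the centroid of triangle YED ⇒ J = (1/2, 1/6)
3. W lies on line JZ with JW:WZ = -1:4 ⇒ W = (2/3, 2/9)
4. M lies on line YZ with YM:MZ = 3:2 ⇒ M = (2/5, 0)
5. H is the centroid of triangle WMY ⇒ H = (31/45, 2/27)
6. S is where the line through M parallel to HY meets line DY ⇒ S = (19/16, -3/16)
S = D + t·(Y−D) with t = 19/16, so DS:SY = t:(1−t) = 19/16:-3/16

DS:SY = -19/3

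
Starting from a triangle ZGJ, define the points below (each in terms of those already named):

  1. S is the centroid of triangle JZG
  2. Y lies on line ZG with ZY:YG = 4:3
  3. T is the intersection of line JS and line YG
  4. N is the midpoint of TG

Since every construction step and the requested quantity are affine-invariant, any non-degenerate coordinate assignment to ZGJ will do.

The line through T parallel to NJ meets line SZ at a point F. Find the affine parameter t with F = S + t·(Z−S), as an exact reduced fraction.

t = 1/7

Work in coordinates with Z = (0, 0), G = (1, 0), J = (0, 1).
1. S is the centroid of triangle JZG ⇒ S = (1/3, 1/3)
2. Y lies on line ZG with ZY:YG = 4:3 ⇒ Y = (4/7, 0)
3. T is the intersection of line JS and line YG ⇒ T = (1/2, 0)
4. N is the midpoint of TG ⇒ N = (3/4, 0)
through T parallel to NJ: direction (-3/4, 1); meets SZ at F = (2/7, 2/7)
F = S + t·(Z−S) with t = 1/7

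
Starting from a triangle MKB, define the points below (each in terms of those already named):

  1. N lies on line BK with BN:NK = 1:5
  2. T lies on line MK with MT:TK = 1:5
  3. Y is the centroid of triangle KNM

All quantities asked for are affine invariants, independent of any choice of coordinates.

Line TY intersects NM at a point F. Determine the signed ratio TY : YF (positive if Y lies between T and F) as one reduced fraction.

Choose coordinates M = (0, 0), K = (1, 0), B = (0, 1).
1. N lies on line BK with BN:NK = 1:5 ⇒ N = (1/6, 5/6)
2. T lies on line MK with MT:TK = 1:5 ⇒ T = (1/6, 0)
3. Y is the centroid of triangle KNM ⇒ Y = (7/18, 5/18)
line TY meets NM at F = (-1/18, -5/18)
Y = T + t·(F−T) with t = -1, so TY:YF = -1:2

TY:YF = -1/2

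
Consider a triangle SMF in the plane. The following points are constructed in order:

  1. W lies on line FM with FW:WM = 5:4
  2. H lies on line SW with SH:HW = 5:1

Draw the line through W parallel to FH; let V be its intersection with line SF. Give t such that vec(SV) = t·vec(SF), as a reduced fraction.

Choose coordinates S = (0, 0), M = (1, 0), F = (0, 1).
1. W lies on line FM with FW:WM = 5:4 ⇒ W = (5/9, 4/9)
2. H lies on line SW with SH:HW = 5:1 ⇒ H = (25/54, 10/27)
through W parallel to FH: direction (25/54, -17/27); meets SF at V = (0, 6/5)
V = S + t·(F−S) with t = 6/5

t = 6/5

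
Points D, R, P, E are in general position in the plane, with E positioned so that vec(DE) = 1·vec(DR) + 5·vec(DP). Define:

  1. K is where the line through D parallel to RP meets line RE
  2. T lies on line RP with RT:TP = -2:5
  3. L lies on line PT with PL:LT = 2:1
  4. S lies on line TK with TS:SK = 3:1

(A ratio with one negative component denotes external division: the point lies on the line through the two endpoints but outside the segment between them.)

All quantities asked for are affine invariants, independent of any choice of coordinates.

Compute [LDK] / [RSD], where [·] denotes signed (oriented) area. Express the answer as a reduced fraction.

Choose coordinates D = (0, 0), R = (1, 0), P = (0, 1), E = (1, 5).
1. K is where the line through D parallel to RP meets line RE ⇒ K = (1, -1)
2. T lies on line RP with RT:TP = -2:5 ⇒ T = (5/3, -2/3)
3. L lies on line PT with PL:LT = 2:1 ⇒ L = (10/9, -1/9)
4. S lies on line TK with TS:SK = 3:1 ⇒ S = (7/6, -11/12)
2·[LDK] = 1, 2·[RSD] = -11/12
[LDK]:[RSD] = 1:-11/12 = -12/11

[LDK]:[RSD] = -12/11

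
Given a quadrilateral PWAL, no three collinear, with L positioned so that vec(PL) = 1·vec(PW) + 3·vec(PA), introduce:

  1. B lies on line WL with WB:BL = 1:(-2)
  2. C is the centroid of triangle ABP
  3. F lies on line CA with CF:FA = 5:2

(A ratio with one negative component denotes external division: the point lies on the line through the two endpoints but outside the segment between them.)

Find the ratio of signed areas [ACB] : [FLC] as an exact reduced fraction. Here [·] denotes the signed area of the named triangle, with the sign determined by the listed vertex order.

Work in coordinates with P = (0, 0), W = (1, 0), A = (0, 1), L = (1, 3).
1. B lies on line WL with WB:BL = 1:(-2) ⇒ B = (1, -3)
2. C is the centroid of triangle ABP ⇒ C = (1/3, -2/3)
3. F lies on line CA with CF:FA = 5:2 ⇒ F = (2/21, 11/21)
2·[ACB] = 1/3, 2·[FLC] = -5/3
[ACB]:[FLC] = 1/3:-5/3 = -1/5

[ACB]:[FLC] = -1/5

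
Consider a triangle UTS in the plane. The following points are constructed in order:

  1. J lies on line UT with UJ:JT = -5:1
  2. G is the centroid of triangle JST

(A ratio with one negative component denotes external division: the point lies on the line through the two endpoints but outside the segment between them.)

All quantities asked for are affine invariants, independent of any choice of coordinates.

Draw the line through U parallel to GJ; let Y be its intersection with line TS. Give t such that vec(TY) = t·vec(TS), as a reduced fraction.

t = -2

Assign U = (0, 0), T = (1, 0), S = (0, 1) — the answer is frame-independent, so this choice is without loss of generality.
1. J lies on line UT with UJ:JT = -5:1 ⇒ J = (5/4, 0)
2. G is the centroid of triangle JST ⇒ G = (3/4, 1/3)
through U parallel to GJ: direction (1/2, -1/3); meets TS at Y = (3, -2)
Y = T + t·(S−T) with t = -2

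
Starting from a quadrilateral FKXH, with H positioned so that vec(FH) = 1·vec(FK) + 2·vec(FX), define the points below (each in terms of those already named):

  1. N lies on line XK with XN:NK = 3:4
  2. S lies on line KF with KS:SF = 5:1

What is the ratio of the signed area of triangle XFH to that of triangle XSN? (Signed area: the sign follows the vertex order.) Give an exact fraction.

Set F = (0, 0), K = (1, 0), X = (0, 1), H = (1, 2); any affine frame gives the same invariant.
1. N lies on line XK with XN:NK = 3:4 ⇒ N = (3/7, 4/7)
2. S lies on line KF with KS:SF = 5:1 ⇒ S = (1/6, 0)
2·[XFH] = 1, 2·[XSN] = 5/14
[XFH]:[XSN] = 1:5/14 = 14/5

[XFH]:[XSN] = 14/5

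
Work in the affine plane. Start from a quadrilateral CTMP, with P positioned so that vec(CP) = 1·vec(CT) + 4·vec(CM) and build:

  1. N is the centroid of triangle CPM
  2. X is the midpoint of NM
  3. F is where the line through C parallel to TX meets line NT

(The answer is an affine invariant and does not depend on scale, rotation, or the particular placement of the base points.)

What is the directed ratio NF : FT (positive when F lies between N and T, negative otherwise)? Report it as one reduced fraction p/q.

Choose coordinates C = (0, 0), T = (1, 0), M = (0, 1), P = (1, 4).
1. N is the centroid of triangle CPM ⇒ N = (1/3, 5/3)
2. X is the midpoint of NM ⇒ X = (1/6, 4/3)
3. F is where the line through C parallel to TX meets line NT ⇒ F = (25/9, -40/9)
F = N + t·(T−N) with t = 11/3, so NF:FT = t:(1−t) = 11/3:-8/3

NF:FT = -11/8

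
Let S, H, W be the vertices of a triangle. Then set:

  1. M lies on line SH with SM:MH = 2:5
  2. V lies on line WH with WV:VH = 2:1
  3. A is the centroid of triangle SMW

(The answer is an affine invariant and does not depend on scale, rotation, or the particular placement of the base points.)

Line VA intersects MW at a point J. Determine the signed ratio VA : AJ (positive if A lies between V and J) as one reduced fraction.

Set S = (0, 0), H = (1, 0), W = (0, 1); any affine frame gives the same invariant.
1. M lies on line SH with SM:MH = 2:5 ⇒ M = (2/7, 0)
2. V lies on line WH with WV:VH = 2:1 ⇒ V = (2/3, 1/3)
3. A is the centroid of triangle SMW ⇒ A = (2/21, 1/3)
line VA meets MW at J = (4/21, 1/3)
A = V + t·(J−V) with t = 6/5, so VA:AJ = 6/5:-1/5

VA:AJ = -6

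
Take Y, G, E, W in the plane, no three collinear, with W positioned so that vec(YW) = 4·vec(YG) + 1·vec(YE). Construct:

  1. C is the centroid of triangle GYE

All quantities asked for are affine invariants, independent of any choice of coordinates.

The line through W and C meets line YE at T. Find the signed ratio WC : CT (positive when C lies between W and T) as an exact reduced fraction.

WC:CT = 11

Work in coordinates with Y = (0, 0), G = (1, 0), E = (0, 1), W = (4, 1).
1. C is the centroid of triangle GYE ⇒ C = (1/3, 1/3)
line WC meets YE at T = (0, 3/11)
C = W + t·(T−W) with t = 11/12, so WC:CT = 11/12:1/12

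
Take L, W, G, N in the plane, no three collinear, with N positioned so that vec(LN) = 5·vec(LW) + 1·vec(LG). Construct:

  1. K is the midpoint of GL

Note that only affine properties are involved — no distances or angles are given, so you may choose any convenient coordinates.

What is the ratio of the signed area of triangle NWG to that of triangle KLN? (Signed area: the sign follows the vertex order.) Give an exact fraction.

Work in coordinates with L = (0, 0), W = (1, 0), G = (0, 1), N = (5, 1).
1. K is the midpoint of GL ⇒ K = (0, 1/2)
2·[NWG] = -5, 2·[KLN] = 5/2
[NWG]:[KLN] = -5:5/2 = -2

[NWG]:[KLN] = -2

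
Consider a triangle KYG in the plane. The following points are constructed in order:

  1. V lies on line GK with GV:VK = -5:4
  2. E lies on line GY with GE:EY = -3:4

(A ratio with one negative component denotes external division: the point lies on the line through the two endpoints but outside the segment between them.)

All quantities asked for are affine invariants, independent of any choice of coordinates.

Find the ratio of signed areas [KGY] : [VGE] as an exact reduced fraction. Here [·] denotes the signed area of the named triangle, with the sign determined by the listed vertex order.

[KGY]:[VGE] = -1/15

Set K = (0, 0), Y = (1, 0), G = (0, 1); any affine frame gives the same invariant.
1. V lies on line GK with GV:VK = -5:4 ⇒ V = (0, -4)
2. E lies on line GY with GE:EY = -3:4 ⇒ E = (-3, 4)
2·[KGY] = -1, 2·[VGE] = 15
[KGY]:[VGE] = -1:15 = -1/15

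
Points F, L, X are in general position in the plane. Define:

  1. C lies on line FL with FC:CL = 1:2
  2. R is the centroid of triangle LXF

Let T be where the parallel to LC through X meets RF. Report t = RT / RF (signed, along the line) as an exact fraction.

Choose coordinates F = (0, 0), L = (1, 0), X = (0, 1).
1. C lies on line FL with FC:CL = 1:2 ⇒ C = (1/3, 0)
2. R is the centroid of triangle LXF ⇒ R = (1/3, 1/3)
through X parallel to LC: direction (-2/3, 0); meets RF at T = (1, 1)
T = R + t·(F−R) with t = -2

t = -2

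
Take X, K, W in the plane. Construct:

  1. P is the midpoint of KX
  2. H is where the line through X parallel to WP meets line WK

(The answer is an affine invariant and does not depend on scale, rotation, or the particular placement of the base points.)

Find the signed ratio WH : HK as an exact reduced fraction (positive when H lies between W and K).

WH:HK = -1/2

Choose coordinates X = (0, 0), K = (1, 0), W = (0, 1).
1. P is the midpoint of KX ⇒ P = (1/2, 0)
2. H is where the line through X parallel to WP meets line WK ⇒ H = (-1, 2)
H = W + t·(K−W) with t = -1, so WH:HK = t:(1−t) = -1:2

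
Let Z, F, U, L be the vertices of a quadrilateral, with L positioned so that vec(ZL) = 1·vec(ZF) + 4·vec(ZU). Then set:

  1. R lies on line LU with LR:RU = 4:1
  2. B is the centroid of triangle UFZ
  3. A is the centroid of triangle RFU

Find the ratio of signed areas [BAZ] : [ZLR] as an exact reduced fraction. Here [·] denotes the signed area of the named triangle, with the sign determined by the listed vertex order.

[BAZ]:[ZLR] = 7/36

Choose coordinates Z = (0, 0), F = (1, 0), U = (0, 1), L = (1, 4).
1. R lies on line LU with LR:RU = 4:1 ⇒ R = (1/5, 8/5)
2. B is the centroid of triangle UFZ ⇒ B = (1/3, 1/3)
3. A is the centroid of triangle RFU ⇒ A = (2/5, 13/15)
2·[BAZ] = 7/45, 2·[ZLR] = 4/5
[BAZ]:[ZLR] = 7/45:4/5 = 7/36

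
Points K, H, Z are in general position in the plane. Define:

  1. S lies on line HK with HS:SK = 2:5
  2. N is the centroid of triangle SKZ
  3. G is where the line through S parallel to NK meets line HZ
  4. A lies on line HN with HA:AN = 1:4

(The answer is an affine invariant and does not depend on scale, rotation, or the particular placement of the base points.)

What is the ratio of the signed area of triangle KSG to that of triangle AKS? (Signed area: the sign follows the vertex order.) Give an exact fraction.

Choose coordinates K = (0, 0), H = (1, 0), Z = (0, 1).
1. S lies on line HK with HS:SK = 2:5 ⇒ S = (5/7, 0)
2. N is the centroid of triangle SKZ ⇒ N = (5/21, 1/3)
3. G is where the line through S parallel to NK meets line HZ ⇒ G = (5/6, 1/6)
4. A lies on line HN with HA:AN = 1:4 ⇒ A = (89/105, 1/15)
2·[KSG] = 5/42, 2·[AKS] = 1/21
[KSG]:[AKS] = 5/42:1/21 = 5/2

[KSG]:[AKS] = 5/2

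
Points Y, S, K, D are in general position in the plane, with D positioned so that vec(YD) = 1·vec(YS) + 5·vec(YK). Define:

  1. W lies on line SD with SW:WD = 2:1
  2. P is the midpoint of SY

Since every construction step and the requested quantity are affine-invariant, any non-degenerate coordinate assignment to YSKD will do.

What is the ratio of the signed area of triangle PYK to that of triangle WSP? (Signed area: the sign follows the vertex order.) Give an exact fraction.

Assign Y = (0, 0), S = (1, 0), K = (0, 1), D = (1, 5) — the answer is frame-independent, so this choice is without loss of generality.
1. W lies on line SD with SW:WD = 2:1 ⇒ W = (1, 10/3)
2. P is the midpoint of SY ⇒ P = (1/2, 0)
2·[PYK] = -1/2, 2·[WSP] = -5/3
[PYK]:[WSP] = -1/2:-5/3 = 3/10

[PYK]:[WSP] = 3/10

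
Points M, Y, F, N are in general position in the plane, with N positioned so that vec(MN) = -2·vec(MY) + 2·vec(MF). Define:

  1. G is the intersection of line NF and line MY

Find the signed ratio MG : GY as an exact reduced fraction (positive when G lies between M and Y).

MG:GY = -2

Assign M = (0, 0), Y = (1, 0), F = (0, 1), N = (-2, 2) — the answer is frame-independent, so this choice is without loss of generality.
1. G is the intersection of line NF and line MY ⇒ G = (2, 0)
G = M + t·(Y−M) with t = 2, so MG:GY = t:(1−t) = 2:-1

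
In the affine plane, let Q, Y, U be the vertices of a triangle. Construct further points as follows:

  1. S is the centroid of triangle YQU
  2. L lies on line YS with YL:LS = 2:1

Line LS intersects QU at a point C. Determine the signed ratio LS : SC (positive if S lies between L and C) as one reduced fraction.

Choose coordinates Q = (0, 0), Y = (1, 0), U = (0, 1).
1. S is the centroid of triangle YQU ⇒ S = (1/3, 1/3)
2. L lies on line YS with YL:LS = 2:1 ⇒ L = (5/9, 2/9)
line LS meets QU at C = (0, 1/2)
S = L + t·(C−L) with t = 2/5, so LS:SC = 2/5:3/5

LS:SC = 2/3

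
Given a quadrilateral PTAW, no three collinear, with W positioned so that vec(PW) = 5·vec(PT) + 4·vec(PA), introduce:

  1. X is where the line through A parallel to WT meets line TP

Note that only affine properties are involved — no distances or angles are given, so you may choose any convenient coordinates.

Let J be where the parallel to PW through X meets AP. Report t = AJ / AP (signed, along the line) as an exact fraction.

t = 1/5

Work in coordinates with P = (0, 0), T = (1, 0), A = (0, 1), W = (5, 4).
1. X is where the line through A parallel to WT meets line TP ⇒ X = (-1, 0)
through X parallel to PW: direction (5, 4); meets AP at J = (0, 4/5)
J = A + t·(P−A) with t = 1/5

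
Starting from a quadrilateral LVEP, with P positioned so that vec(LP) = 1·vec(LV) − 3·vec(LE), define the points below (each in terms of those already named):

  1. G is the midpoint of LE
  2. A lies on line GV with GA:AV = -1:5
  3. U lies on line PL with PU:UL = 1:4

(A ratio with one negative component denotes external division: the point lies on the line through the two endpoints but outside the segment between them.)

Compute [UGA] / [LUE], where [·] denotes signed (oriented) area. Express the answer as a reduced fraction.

Choose coordinates L = (0, 0), V = (1, 0), E = (0, 1), P = (1, -3).
1. G is the midpoint of LE ⇒ G = (0, 1/2)
2. A lies on line GV with GA:AV = -1:5 ⇒ A = (-1/4, 5/8)
3. U lies on line PL with PU:UL = 1:4 ⇒ U = (4/5, -12/5)
2·[UGA] = 5/8, 2·[LUE] = 4/5
[UGA]:[LUE] = 5/8:4/5 = 25/32

[UGA]:[LUE] = 25/32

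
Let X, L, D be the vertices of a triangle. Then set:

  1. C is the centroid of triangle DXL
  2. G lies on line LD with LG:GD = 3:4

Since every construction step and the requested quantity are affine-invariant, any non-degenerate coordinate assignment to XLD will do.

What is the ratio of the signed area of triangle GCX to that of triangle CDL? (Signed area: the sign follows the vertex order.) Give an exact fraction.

[GCX]:[CDL] = -1/7

Set X = (0, 0), L = (1, 0), D = (0, 1); any affine frame gives the same invariant.
1. C is the centroid of triangle DXL ⇒ C = (1/3, 1/3)
2. G lies on line LD with LG:GD = 3:4 ⇒ G = (4/7, 3/7)
2·[GCX] = 1/21, 2·[CDL] = -1/3
[GCX]:[CDL] = 1/21:-1/3 = -1/7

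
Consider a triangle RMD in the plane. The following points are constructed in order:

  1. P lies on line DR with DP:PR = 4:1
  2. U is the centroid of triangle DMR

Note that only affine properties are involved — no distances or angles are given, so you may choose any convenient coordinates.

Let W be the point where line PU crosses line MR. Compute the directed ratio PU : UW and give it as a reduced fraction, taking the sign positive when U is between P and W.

Choose coordinates R = (0, 0), M = (1, 0), D = (0, 1).
1. P lies on line DR with DP:PR = 4:1 ⇒ P = (0, 1/5)
2. U is the centroid of triangle DMR ⇒ U = (1/3, 1/3)
line PU meets MR at W = (-1/2, 0)
U = P + t·(W−P) with t = -2/3, so PU:UW = -2/3:5/3

PU:UW = -2/5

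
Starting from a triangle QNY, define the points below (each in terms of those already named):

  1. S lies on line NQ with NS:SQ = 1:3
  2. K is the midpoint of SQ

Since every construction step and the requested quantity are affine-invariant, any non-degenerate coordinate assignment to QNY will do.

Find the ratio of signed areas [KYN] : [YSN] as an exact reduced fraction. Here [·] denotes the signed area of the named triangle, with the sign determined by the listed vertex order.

[KYN]:[YSN] = -5/2

Choose coordinates Q = (0, 0), N = (1, 0), Y = (0, 1).
1. S lies on line NQ with NS:SQ = 1:3 ⇒ S = (3/4, 0)
2. K is the midpoint of SQ ⇒ K = (3/8, 0)
2·[KYN] = -5/8, 2·[YSN] = 1/4
[KYN]:[YSN] = -5/8:1/4 = -5/2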